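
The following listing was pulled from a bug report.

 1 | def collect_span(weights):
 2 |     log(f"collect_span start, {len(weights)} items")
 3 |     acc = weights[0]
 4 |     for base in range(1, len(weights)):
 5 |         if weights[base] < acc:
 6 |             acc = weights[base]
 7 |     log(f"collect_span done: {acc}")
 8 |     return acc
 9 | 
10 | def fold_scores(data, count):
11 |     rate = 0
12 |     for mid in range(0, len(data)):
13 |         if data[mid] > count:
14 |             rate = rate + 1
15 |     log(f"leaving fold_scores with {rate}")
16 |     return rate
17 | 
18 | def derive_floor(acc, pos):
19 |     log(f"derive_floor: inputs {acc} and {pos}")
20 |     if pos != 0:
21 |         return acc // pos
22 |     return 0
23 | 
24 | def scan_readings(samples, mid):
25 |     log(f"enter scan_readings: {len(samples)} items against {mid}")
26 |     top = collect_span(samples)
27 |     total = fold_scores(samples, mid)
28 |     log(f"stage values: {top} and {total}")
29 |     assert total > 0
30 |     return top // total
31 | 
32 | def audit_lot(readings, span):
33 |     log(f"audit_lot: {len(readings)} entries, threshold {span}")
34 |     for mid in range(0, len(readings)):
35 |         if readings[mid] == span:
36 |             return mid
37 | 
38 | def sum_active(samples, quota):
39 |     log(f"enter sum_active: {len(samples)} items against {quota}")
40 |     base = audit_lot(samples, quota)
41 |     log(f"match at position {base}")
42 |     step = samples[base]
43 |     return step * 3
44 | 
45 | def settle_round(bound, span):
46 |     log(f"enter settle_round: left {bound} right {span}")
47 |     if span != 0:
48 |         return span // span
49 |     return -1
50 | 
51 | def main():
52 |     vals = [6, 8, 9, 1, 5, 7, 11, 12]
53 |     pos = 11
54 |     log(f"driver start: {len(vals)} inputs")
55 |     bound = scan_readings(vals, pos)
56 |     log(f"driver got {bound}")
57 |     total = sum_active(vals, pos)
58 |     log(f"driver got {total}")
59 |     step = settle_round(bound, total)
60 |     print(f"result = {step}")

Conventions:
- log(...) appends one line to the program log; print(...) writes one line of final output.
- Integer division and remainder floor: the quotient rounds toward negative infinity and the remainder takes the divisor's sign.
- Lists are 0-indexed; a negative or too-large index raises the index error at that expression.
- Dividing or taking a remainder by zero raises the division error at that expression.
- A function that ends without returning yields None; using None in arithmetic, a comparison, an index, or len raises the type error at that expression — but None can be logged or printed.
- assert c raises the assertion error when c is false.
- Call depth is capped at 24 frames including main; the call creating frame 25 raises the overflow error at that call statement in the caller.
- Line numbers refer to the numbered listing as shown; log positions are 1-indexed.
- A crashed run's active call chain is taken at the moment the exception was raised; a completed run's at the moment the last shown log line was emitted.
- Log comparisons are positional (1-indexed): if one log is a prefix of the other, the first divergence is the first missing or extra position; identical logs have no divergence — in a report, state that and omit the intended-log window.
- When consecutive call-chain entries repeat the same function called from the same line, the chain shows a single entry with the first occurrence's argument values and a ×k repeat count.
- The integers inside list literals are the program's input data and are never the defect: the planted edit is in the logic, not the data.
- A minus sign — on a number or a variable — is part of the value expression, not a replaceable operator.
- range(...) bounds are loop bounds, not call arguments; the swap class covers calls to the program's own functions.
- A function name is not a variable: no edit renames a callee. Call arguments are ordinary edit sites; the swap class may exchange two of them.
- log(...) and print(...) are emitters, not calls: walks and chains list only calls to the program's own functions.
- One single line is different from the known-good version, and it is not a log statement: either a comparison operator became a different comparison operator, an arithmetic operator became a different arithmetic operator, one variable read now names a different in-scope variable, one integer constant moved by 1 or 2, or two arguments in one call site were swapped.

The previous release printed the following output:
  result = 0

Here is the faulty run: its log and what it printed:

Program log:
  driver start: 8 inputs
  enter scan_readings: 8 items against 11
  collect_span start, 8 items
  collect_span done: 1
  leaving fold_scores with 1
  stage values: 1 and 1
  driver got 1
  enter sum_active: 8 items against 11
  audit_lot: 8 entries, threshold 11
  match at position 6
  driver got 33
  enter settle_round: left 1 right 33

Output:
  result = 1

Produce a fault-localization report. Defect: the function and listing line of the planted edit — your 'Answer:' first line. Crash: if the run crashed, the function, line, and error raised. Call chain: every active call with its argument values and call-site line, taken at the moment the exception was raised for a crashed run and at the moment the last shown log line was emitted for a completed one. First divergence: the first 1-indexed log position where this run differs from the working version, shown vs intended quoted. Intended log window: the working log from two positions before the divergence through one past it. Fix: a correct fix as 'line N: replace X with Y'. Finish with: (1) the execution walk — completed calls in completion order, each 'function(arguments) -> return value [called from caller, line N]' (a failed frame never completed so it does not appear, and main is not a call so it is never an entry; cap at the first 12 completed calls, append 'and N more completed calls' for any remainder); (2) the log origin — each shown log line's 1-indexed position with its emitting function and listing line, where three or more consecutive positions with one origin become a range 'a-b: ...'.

Answer: the defect is in settle_round at line 48.
Key fact: No log line changed; the fault shows up purely in the output.
Call chain: main -> settle_round(1, 33) (called at line 59).
First divergence: none; the two logs match at every position.
Execution walk:
  collect_span([6, 8, 9, 1, 5, 7, 11, 12]) -> 1  [called from scan_readings, line 26]
  fold_scores([6, 8, 9, 1, 5, 7, 11, 12], 11) -> 1  [called from scan_readings, line 27]
  scan_readings([6, 8, 9, 1, 5, 7, 11, 12], 11) -> 1  [called from main, line 55]
  audit_lot([6, 8, 9, 1, 5, 7, 11, 12], 11) -> 6  [called from sum_active, line 40]
  sum_active([6, 8, 9, 1, 5, 7, 11, 12], 11) -> 33  [called from main, line 57]
  settle_round(1, 33) -> 1  [called from main, line 59]
Origin of each log line:
  1 — main, line 54
  2 — scan_readings, line 25
  3 — collect_span, line 2
  4 — collect_span, line 7
  5 — fold_scores, line 15
  6 — scan_readings, line 28
  7 — main, line 56
  8 — sum_active, line 39
  9 — audit_lot, line 33
  10 — sum_active, line 41
  11 — main, line 58
  12 — settle_round, line 46
A correct fix: line 48: replace `span // span` with `bound // span`.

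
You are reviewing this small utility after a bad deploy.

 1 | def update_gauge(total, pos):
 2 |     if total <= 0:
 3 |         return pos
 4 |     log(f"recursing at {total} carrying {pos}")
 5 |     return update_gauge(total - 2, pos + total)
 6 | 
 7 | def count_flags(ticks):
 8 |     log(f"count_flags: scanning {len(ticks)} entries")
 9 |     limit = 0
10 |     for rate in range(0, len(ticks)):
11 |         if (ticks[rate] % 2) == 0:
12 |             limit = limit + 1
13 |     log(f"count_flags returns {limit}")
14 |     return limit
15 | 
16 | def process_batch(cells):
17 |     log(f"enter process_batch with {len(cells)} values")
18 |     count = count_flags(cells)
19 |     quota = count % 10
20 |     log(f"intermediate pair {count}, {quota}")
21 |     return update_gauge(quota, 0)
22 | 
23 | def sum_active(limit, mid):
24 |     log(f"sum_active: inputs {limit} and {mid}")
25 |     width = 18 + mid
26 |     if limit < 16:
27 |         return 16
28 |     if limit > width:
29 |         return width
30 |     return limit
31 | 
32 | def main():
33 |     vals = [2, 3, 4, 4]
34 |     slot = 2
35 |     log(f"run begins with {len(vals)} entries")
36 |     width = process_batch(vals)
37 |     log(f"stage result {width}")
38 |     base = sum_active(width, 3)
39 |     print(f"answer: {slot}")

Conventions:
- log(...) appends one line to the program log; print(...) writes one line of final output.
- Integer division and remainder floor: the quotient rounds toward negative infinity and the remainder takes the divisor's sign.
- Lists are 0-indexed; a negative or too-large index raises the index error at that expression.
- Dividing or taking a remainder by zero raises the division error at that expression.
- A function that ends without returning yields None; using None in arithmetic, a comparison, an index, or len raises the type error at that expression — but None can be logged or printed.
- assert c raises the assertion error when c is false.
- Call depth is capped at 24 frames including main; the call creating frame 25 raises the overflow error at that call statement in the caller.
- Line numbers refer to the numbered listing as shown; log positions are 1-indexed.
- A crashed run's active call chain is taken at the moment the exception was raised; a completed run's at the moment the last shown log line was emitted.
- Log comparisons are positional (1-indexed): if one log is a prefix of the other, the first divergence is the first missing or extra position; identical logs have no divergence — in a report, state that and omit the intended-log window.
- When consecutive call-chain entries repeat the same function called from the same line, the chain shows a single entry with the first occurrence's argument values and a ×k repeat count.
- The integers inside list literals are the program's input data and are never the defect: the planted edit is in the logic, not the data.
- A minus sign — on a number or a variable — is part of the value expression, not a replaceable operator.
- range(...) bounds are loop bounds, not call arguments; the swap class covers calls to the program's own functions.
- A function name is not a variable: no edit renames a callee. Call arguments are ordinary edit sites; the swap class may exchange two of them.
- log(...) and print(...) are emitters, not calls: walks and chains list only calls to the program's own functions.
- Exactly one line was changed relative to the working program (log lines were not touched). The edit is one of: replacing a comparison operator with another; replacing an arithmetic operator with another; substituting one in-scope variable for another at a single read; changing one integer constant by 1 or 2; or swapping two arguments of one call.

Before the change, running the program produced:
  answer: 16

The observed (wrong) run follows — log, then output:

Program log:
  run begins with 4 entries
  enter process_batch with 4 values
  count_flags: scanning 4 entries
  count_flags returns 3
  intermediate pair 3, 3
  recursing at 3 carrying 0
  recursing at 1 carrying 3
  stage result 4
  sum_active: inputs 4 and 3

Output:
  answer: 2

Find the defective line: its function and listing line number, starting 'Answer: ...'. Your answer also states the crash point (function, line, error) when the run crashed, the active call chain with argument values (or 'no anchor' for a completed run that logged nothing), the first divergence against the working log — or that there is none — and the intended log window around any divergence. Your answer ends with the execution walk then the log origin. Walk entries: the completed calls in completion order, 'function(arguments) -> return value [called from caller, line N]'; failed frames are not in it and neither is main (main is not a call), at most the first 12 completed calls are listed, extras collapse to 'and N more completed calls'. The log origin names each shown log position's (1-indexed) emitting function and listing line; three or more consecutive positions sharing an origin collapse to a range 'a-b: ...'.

Answer: the defect is in main at line 39.
Key observation: No log line changed; the fault shows up purely in the output.
Call chain: main -> sum_active(4, 3) (called at line 38).
First divergence: there is none — every log position agrees.
Execution walk:
  count_flags([2, 3, 4, 4]) -> 3  [called from process_batch, line 18]
  update_gauge(-1, 4) -> 4  [called from update_gauge, line 5]
  update_gauge(1, 3) -> 4  [called from update_gauge, line 5]
  update_gauge(3, 0) -> 4  [called from process_batch, line 21]
  process_batch([2, 3, 4, 4]) -> 4  [called from main, line 36]
  sum_active(4, 3) -> 16  [called from main, line 38]
Log origins:
  1: from main, line 35
  2: from process_batch, line 17
  3: from count_flags, line 8
  4: from count_flags, line 13
  5: from process_batch, line 20
  6: from update_gauge, line 4
  7: from update_gauge, line 4
  8: from main, line 37
  9: from sum_active, line 24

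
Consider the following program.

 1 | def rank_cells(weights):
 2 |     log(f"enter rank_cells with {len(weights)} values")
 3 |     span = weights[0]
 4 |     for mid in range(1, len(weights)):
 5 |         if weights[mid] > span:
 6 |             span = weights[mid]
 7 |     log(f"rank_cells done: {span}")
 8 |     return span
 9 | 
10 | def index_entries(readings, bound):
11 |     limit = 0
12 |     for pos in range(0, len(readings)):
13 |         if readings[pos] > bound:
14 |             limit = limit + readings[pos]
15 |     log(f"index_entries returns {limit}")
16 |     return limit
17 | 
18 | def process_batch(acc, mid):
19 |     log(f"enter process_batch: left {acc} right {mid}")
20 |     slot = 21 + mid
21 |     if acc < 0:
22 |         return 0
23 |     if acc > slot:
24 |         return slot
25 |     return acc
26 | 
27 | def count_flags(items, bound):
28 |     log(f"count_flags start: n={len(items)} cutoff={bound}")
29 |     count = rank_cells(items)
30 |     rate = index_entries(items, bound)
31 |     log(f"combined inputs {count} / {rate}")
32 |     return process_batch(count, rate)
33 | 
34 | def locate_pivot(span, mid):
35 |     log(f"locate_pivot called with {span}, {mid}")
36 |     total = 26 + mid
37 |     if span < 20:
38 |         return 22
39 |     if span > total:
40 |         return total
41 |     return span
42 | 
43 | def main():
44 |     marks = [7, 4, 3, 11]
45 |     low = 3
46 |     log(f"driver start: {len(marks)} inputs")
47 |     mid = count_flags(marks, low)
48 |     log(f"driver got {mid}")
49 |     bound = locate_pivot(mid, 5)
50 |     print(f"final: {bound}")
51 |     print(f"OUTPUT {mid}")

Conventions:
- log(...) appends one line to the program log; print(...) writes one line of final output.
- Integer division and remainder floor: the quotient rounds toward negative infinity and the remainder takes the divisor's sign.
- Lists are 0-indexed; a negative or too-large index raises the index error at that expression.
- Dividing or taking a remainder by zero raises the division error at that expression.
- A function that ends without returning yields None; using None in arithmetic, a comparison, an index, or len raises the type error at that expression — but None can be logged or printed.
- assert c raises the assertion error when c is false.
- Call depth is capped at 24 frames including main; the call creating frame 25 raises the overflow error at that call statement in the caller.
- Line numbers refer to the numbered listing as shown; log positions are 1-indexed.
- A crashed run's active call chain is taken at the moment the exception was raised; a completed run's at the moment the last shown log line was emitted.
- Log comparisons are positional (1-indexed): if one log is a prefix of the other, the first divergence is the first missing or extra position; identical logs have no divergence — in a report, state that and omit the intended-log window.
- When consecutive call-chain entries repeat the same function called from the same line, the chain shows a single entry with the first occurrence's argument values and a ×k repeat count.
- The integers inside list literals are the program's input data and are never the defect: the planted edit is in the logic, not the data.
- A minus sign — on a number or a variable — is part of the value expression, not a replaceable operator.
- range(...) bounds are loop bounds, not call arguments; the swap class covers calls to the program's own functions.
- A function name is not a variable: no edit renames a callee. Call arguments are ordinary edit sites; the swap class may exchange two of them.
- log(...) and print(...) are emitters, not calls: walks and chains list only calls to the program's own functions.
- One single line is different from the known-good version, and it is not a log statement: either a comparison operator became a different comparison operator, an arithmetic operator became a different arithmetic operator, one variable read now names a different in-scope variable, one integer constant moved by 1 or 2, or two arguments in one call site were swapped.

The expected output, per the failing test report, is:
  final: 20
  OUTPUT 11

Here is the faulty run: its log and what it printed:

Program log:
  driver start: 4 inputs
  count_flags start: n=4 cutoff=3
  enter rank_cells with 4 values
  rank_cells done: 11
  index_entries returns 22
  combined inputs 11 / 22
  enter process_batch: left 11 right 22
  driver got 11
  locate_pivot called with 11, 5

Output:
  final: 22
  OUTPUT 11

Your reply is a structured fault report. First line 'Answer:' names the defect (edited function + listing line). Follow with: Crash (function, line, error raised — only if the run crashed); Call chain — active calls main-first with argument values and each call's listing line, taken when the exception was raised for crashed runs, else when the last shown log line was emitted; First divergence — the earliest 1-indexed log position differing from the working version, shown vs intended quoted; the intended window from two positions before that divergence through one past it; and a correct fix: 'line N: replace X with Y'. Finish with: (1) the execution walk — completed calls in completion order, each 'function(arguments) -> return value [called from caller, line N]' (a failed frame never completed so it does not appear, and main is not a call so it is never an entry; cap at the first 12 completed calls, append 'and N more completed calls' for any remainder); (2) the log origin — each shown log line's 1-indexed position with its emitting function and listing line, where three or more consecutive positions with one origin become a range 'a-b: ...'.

Answer: the defect is in locate_pivot at line 38.
Key fact: Every logged value matches the working version; the printed result is what differs.
Call chain: main -> locate_pivot(11, 5) (called at line 49).
First divergence: there is none — every log position agrees.
Execution walk:
  rank_cells([7, 4, 3, 11]) -> 11  [called from count_flags, line 29]
  index_entries([7, 4, 3, 11], 3) -> 22  [called from count_flags, line 30]
  process_batch(11, 22) -> 11  [called from count_flags, line 32]
  count_flags([7, 4, 3, 11], 3) -> 11  [called from main, line 47]
  locate_pivot(11, 5) -> 22  [called from main, line 49]
Log origin:
  1: logged in main at line 46
  2: logged in count_flags at line 28
  3: logged in rank_cells at line 2
  4: logged in rank_cells at line 7
  5: logged in index_entries at line 15
  6: logged in count_flags at line 31
  7: logged in process_batch at line 19
  8: logged in main at line 48
  9: logged in locate_pivot at line 35
A correct fix: line 38: replace `22` with `20`.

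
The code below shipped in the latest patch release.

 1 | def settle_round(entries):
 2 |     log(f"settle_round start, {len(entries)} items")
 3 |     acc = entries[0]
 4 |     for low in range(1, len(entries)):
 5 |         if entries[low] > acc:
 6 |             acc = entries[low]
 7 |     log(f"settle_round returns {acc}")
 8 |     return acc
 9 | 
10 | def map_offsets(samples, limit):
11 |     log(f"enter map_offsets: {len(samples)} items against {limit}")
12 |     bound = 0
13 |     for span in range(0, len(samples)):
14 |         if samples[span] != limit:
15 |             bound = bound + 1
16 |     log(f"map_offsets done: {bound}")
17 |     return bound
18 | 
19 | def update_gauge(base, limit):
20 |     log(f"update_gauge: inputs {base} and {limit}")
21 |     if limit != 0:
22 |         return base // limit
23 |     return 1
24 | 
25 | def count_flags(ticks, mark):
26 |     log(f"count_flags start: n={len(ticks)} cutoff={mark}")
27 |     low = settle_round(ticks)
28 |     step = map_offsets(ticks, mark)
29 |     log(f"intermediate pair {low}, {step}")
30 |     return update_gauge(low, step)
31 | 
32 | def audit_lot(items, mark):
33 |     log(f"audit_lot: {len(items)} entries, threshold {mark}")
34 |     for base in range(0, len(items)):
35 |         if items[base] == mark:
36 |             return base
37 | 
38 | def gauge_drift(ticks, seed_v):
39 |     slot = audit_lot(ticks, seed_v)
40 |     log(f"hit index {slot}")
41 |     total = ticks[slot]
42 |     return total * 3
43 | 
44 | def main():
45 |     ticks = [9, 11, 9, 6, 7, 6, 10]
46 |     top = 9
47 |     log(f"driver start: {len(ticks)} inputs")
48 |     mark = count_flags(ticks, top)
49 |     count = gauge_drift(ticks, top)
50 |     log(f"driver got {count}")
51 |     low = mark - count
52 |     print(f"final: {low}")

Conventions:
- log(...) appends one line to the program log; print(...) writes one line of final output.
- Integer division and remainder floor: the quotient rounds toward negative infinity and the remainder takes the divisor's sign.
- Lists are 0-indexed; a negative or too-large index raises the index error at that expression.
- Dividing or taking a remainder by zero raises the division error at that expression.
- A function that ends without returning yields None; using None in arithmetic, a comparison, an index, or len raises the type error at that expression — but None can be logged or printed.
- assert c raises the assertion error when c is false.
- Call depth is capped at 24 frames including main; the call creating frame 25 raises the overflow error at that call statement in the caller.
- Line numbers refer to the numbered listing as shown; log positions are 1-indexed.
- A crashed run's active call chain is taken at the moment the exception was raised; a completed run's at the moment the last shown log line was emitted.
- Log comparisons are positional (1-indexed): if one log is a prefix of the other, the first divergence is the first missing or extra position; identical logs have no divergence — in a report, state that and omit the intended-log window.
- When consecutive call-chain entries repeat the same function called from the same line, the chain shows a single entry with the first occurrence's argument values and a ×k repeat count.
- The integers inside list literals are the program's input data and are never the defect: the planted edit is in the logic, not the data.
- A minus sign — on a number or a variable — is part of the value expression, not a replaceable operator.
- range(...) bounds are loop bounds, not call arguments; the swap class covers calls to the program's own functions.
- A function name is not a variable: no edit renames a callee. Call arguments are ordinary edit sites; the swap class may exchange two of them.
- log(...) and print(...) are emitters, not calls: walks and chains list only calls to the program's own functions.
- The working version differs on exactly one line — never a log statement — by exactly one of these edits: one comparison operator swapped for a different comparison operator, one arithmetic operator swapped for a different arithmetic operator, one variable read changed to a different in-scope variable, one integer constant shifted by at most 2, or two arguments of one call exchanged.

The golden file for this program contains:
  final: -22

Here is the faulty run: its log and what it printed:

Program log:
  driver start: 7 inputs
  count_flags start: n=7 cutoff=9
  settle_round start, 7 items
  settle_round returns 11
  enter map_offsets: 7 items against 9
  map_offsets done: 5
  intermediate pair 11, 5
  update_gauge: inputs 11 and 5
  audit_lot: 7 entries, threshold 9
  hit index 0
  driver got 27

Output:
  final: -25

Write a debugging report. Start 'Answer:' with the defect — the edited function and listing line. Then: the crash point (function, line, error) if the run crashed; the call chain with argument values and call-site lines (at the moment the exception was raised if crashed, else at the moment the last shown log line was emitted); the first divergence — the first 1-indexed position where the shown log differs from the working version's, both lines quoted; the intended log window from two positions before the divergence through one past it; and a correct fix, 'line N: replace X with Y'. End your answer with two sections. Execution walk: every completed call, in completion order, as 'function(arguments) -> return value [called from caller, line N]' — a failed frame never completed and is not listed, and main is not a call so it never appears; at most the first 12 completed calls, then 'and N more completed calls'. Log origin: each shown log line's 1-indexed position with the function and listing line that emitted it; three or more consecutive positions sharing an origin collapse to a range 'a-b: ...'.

Answer: the defect is in map_offsets at line 14.
Core observation: Everything matches until log position 6, which reads 'map_offsets done: 5' in place of 'map_offsets done: 2'.
Call chain: main.
First divergence: position 6; shown 'map_offsets done: 5' vs intended 'map_offsets done: 2'.
Intended log window:
  4: settle_round returns 11
  5: enter map_offsets: 7 items against 9
  6: map_offsets done: 2
  7: intermediate pair 11, 2
Execution walk:
  settle_round([9, 11, 9, 6, 7, 6, 10]) -> 11  [called from count_flags, line 27]
  map_offsets([9, 11, 9, 6, 7, 6, 10], 9) -> 5  [called from count_flags, line 28]
  update_gauge(11, 5) -> 2  [called from count_flags, line 30]
  count_flags([9, 11, 9, 6, 7, 6, 10], 9) -> 2  [called from main, line 48]
  audit_lot([9, 11, 9, 6, 7, 6, 10], 9) -> 0  [called from gauge_drift, line 39]
  gauge_drift([9, 11, 9, 6, 7, 6, 10], 9) -> 27  [called from main, line 49]
Log origins:
  1 — main, line 47
  2 — count_flags, line 26
  3 — settle_round, line 2
  4 — settle_round, line 7
  5 — map_offsets, line 11
  6 — map_offsets, line 16
  7 — count_flags, line 29
  8 — update_gauge, line 20
  9 — audit_lot, line 33
  10 — gauge_drift, line 40
  11 — main, line 50
A correct fix: line 14: replace `!=` with `==`.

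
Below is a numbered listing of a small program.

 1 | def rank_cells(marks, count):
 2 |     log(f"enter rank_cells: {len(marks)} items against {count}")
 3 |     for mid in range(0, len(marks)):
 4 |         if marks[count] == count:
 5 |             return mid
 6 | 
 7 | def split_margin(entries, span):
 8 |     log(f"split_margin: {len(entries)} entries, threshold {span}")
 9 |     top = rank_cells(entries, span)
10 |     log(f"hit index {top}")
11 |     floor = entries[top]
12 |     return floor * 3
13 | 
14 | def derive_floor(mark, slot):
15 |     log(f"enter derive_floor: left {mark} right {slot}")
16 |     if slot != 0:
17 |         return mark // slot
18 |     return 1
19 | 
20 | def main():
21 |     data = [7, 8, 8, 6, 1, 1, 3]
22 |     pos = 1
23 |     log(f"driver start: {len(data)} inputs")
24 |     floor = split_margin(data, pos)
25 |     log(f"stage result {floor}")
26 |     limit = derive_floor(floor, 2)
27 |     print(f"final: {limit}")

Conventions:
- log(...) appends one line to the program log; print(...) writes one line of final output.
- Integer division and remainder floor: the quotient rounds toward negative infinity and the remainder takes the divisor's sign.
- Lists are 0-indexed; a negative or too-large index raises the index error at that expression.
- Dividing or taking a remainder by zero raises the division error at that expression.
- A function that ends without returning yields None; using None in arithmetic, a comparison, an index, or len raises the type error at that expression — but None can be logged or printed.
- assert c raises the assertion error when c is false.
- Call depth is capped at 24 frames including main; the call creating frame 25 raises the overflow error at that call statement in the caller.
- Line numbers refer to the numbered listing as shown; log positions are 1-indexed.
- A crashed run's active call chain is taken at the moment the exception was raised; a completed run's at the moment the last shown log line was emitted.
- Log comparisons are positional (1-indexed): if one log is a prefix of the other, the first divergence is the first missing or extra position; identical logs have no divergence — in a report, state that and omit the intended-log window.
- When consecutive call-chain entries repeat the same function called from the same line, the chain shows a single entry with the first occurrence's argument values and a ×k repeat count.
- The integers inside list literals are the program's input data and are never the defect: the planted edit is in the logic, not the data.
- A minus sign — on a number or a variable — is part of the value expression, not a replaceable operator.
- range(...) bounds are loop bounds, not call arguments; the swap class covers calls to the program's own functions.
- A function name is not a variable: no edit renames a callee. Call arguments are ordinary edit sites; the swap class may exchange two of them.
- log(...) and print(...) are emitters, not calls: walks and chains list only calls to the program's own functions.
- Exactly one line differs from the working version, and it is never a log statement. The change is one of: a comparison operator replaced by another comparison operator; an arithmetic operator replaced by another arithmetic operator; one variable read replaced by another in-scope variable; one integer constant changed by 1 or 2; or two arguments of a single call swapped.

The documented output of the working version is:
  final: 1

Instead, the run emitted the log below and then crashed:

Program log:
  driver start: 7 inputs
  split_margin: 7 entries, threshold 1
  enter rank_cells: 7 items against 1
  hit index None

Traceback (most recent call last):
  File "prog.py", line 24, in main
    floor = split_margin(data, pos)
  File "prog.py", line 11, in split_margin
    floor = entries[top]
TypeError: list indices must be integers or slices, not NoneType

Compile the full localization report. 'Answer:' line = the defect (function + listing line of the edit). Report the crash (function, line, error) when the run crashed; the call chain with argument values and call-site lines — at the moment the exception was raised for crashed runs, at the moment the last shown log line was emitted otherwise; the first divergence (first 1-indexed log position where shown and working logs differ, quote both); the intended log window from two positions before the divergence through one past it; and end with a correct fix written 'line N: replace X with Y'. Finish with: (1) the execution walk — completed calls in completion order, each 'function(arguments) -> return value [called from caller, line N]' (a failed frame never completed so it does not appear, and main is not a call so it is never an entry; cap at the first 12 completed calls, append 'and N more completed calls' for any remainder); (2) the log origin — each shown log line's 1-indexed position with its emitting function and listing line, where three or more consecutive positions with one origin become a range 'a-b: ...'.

Answer: the defect is in rank_cells at line 4.
Key fact: The log first diverges at position 4: the faulty run prints 'hit index None' where the working version prints 'hit index 4'.
Crash: split_margin, line 11, TypeError.
Call chain: main -> split_margin([7, 8, 8, 6, 1, 1, 3], 1) (called at line 24).
First divergence: position 4 — shown 'hit index None', intended 'hit index 4'.
Intended log window:
  2: split_margin: 7 entries, threshold 1
  3: enter rank_cells: 7 items against 1
  4: hit index 4
  5: stage result 3
Execution walk:
  rank_cells([7, 8, 8, 6, 1, 1, 3], 1) -> None  [called from split_margin, line 9]
Log line origins:
  1: logged in main at line 23
  2: logged in split_margin at line 8
  3: logged in rank_cells at line 2
  4: logged in split_margin at line 10
A correct fix: line 4: replace `marks[count]` with `marks[mid]`.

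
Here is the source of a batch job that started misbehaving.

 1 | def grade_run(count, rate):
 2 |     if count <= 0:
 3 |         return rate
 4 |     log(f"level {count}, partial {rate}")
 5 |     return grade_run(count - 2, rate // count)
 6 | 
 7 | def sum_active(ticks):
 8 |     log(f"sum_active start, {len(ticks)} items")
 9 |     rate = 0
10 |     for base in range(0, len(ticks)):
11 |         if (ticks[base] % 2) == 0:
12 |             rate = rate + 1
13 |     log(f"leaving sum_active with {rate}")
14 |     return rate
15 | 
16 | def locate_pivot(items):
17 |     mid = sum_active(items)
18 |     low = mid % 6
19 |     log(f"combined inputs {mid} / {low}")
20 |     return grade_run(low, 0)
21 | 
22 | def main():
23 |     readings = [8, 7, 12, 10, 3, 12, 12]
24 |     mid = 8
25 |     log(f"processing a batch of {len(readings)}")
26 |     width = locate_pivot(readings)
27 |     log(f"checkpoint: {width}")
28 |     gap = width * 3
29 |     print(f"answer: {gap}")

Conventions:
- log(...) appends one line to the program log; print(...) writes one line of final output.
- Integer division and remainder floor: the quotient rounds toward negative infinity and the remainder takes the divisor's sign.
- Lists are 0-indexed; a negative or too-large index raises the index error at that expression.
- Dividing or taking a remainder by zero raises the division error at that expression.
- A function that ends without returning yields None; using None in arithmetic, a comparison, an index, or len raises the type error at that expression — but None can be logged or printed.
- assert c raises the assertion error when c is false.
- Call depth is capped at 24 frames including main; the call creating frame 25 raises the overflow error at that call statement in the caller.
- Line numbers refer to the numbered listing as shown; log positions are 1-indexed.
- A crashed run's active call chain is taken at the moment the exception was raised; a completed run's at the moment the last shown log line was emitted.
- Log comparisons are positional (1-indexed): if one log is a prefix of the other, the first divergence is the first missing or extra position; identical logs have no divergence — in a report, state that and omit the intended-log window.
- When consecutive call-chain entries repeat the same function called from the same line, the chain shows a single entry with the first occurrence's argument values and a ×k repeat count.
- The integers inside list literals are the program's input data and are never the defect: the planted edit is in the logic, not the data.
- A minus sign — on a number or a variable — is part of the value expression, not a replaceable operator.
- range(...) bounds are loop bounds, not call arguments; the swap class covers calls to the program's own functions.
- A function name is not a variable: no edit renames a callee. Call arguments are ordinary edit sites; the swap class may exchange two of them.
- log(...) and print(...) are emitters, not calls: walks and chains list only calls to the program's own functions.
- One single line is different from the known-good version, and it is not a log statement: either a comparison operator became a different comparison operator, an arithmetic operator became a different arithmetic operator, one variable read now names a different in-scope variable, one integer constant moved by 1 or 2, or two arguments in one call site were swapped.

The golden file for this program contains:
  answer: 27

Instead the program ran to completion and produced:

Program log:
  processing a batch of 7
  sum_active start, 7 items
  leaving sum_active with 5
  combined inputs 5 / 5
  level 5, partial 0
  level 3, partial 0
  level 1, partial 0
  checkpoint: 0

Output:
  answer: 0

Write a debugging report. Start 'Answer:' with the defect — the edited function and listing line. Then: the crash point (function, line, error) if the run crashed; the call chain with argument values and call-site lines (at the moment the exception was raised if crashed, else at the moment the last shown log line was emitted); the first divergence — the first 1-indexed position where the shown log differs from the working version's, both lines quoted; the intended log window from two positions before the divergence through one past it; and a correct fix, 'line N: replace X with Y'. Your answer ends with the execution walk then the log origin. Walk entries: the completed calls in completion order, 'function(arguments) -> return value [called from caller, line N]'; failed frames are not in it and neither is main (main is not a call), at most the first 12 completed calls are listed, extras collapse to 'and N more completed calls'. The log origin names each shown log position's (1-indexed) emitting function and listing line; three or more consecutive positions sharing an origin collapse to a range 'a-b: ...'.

Answer: the defect is in grade_run at line 5.
Key observation: Position 6 is the first bad log line: 'level 3, partial 0' should read 'level 3, partial 5'.
Call chain: main.
First divergence: position 6 — shown 'level 3, partial 0', intended 'level 3, partial 5'.
Intended log window:
  4: combined inputs 5 / 5
  5: level 5, partial 0
  6: level 3, partial 5
  7: level 1, partial 8
Execution walk:
  sum_active([8, 7, 12, 10, 3, 12, 12]) -> 5  [called from locate_pivot, line 17]
  grade_run(-1, 0) -> 0  [called from grade_run, line 5]
  grade_run(1, 0) -> 0  [called from grade_run, line 5]
  grade_run(3, 0) -> 0  [called from grade_run, line 5]
  grade_run(5, 0) -> 0  [called from locate_pivot, line 20]
  locate_pivot([8, 7, 12, 10, 3, 12, 12]) -> 0  [called from main, line 26]
Log origin:
  1: from main, line 25
  2: from sum_active, line 8
  3: from sum_active, line 13
  4: from locate_pivot, line 19
  5-7: from grade_run, line 4
  8: from main, line 27
A correct fix: line 5: replace `//` with `+`.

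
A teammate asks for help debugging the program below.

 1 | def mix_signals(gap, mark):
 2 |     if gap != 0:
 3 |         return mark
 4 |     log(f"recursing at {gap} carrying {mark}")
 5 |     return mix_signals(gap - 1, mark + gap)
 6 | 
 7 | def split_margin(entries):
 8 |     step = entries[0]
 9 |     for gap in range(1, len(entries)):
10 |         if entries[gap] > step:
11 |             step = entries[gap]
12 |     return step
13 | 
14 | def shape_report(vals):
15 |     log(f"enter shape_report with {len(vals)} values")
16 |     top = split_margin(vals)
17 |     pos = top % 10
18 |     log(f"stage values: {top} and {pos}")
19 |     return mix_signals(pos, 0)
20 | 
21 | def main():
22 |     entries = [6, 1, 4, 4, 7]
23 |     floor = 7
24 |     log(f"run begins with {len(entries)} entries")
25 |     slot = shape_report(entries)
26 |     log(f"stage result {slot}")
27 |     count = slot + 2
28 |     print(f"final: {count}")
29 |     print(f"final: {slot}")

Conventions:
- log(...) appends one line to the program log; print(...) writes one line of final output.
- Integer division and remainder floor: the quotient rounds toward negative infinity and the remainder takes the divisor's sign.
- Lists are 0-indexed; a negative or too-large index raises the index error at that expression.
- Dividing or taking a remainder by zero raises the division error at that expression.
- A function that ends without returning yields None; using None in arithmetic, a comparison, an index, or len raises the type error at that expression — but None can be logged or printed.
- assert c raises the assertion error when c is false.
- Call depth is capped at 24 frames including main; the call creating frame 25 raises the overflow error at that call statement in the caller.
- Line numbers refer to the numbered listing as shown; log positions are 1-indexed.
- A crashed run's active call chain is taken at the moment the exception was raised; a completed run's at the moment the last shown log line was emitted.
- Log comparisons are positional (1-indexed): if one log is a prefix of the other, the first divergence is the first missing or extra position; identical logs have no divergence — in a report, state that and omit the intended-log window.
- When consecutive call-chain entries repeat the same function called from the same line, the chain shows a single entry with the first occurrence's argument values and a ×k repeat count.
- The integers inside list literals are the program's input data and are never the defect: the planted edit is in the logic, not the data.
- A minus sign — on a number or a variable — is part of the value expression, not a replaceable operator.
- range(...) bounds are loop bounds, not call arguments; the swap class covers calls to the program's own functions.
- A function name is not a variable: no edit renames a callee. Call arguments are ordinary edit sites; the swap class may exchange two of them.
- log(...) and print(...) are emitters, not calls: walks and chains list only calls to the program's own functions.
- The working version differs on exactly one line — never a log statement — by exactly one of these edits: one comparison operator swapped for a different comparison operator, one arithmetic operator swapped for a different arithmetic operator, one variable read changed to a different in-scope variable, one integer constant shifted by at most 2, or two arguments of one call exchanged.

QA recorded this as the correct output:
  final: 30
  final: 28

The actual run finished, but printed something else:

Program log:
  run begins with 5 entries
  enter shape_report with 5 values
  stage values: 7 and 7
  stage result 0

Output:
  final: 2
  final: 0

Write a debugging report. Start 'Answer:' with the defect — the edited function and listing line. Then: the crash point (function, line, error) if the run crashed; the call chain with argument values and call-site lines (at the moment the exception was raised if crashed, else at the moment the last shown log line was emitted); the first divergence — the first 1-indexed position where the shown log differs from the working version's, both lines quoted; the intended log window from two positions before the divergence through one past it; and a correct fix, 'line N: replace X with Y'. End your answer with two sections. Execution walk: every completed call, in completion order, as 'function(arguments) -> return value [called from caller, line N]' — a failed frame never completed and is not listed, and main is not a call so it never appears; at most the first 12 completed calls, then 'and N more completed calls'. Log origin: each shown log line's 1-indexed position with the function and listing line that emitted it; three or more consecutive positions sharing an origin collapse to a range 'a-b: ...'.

Answer: the defect is in mix_signals at line 2.
Key observation: Everything matches until log position 4, which reads 'stage result 0' in place of 'recursing at 7 carrying 0'.
Call chain: main.
First divergence: position 4; shown 'stage result 0' vs intended 'recursing at 7 carrying 0'.
Intended log window:
  2: enter shape_report with 5 values
  3: stage values: 7 and 7
  4: recursing at 7 carrying 0
  5: recursing at 6 carrying 7
Execution walk:
  split_margin([6, 1, 4, 4, 7]) -> 7  [called from shape_report, line 16]
  mix_signals(7, 0) -> 0  [called from shape_report, line 19]
  shape_report([6, 1, 4, 4, 7]) -> 0  [called from main, line 25]
Log line origins:
  1: logged in main at line 24
  2: logged in shape_report at line 15
  3: logged in shape_report at line 18
  4: logged in main at line 26
A correct fix: line 2: replace `!=` with `<=`.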